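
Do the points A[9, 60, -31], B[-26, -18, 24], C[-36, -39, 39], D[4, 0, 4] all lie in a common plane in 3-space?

A normal to the plane through A, B, C is n = AB × AC = (-15, -25, -45).
The plane has equation n·P = -240. For D: n·D = -240.
Equal, so D lies in the plane and all four are coplanar.

Yes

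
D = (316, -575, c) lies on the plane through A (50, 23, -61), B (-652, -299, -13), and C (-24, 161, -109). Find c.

143

The plane through A, B, C has equation 8832x − 37248y − 120704z = 6947840.
Substituting D: (-120704)c + (24208512) = 6947840, so c = 143.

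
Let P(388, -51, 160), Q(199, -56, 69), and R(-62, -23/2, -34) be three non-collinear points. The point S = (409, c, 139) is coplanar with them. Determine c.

Coplanarity requires PQ · (PR × PS) = 0.
PQ = (-189, -5, -91), PR = (-450, 79/2, -194); the triple product is linear in c with coefficient 4284 and constant term 518364.
Setting it to zero: c = -121.

-121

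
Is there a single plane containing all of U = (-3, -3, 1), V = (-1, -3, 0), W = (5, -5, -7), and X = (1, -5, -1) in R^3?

No

A normal to the plane through U, V, W is n = UV × UW = (-2, 8, -4).
The plane has equation n·P = -22. For X: n·X = -38.
-38 ≠ -22, so X is off the plane.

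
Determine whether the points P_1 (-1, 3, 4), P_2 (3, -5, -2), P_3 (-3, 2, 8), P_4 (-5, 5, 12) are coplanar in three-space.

With P_1 as base: P_1P_2 = (4, -8, -6), P_1P_3 = (-2, -1, 4), P_1P_4 = (-4, 2, 8).
P_1P_3 × P_1P_4 = (-16, 0, -8).
P_1P_2 · (P_1P_3 × P_1P_4) = -16.
Since -16 ≠ 0, the four points are not coplanar.

No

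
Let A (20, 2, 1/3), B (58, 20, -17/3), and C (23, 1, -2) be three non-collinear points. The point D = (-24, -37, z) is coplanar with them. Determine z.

-20/3

A normal to the plane is n = AB × AC = (-48, 212/3, -92).
D lies in the plane iff n · AD = 0.
This gives (-92)z + (-1840/3) = 0, so z = -20/3.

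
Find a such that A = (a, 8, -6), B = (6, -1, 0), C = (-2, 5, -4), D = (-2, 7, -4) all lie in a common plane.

-6

The points are coplanar iff AB · (AC × AD) = 0.
Expanding, this is linear in a: (-8)a + (-48) = 0.
So a = -6.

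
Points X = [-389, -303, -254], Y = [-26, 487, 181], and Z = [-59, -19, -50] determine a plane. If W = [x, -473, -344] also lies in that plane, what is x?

A normal to the plane is n = XY × XZ = (37620, 69498, -157608).
W lies in the plane iff n · XW = 0.
This gives (37620)x + (17004240) = 0, so x = -452.

-452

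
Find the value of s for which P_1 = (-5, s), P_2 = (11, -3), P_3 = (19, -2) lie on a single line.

-5

Collinearity: (P_1 − P_2) must be parallel to (P_3 − P_2) = (8, 1).
Cross-multiplying the components: (s − (-3))·(8) = (-16)·(1).
Solving gives s = -5.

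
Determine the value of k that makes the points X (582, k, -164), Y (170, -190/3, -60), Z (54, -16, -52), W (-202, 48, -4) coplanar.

-392/3

The points are coplanar iff XY · (XZ × XW) = 0.
Expanding, this is linear in k: (-3520)k + (-1379840/3) = 0.
So k = -392/3.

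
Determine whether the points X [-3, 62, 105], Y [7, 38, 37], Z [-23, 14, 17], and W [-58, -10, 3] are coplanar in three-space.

With X as base: XY = (10, -24, -68), XZ = (-20, -48, -88), XW = (-55, -72, -102).
XZ × XW = (-1440, 2800, -1200).
XY · (XZ × XW) = 0.
The scalar triple product vanishes, so the four points are coplanar.

Yes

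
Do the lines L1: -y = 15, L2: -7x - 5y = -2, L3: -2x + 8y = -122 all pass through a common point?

No

Lines aᵢx + bᵢy = cᵢ with pairwise distinct directions are concurrent exactly when det[aᵢ bᵢ cᵢ] = 0.
Here the determinant is -140.
Nonzero, so no common point exists.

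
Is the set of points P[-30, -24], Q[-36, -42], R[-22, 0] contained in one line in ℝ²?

PQ = (-6, -18), PR = (8, 24).
det[PQ; PR] = (-6)(24) − (-18)(8) = 0.
The determinant is zero, so the points are collinear.

Yes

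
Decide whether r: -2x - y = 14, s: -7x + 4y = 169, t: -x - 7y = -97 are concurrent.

Yes

Intersecting r and s: solving the 2×2 system gives (x, y) = (-15, 16).
Substitute into t: (-1)(-15) + (-7)(16) = -97.
This equals -97, so (-15, 16) lies on all three lines and they are concurrent.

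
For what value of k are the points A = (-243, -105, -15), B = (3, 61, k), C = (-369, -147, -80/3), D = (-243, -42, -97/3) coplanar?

Coplanarity ⇔ det[AB; AC; AD] = 0.
Expanding, this is linear in k: (-7938)k + (-121716) = 0.
So k = -46/3.

-46/3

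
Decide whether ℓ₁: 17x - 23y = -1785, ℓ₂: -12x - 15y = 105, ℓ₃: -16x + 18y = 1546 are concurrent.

Intersecting ℓ₁ and ℓ₂: solving the 2×2 system gives (x, y) = (-9730/177, 6545/177).
Substitute into ℓ₃: (-16)(-9730/177) + (18)(6545/177) = 273490/177.
But ℓ₃ requires 1546 ≠ 273490/177, so the three lines have no common point.

No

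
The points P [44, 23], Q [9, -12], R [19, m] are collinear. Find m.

-2

Collinearity: (R − P) must be parallel to (Q − P) = (-35, -35).
Cross-multiplying the components: (m − 23)·(-35) = (-25)·(-35).
Solving gives m = -2.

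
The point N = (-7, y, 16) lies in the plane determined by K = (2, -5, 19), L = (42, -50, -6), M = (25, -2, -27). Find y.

The plane through K, L, M has equation 2145x + 1265y + 1155z = 19910.
Substituting N: (1265)y + (3465) = 19910, so y = 13.

13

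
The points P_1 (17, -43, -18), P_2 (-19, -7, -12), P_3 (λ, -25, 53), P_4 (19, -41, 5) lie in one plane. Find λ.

Normal to plane P_1P_2P_4: n = (816, 840, -144); plane equation n·P = -19656.
Requiring n·P_3 = -19656: (816)λ + (-28632) = -19656.
So λ = 11.

11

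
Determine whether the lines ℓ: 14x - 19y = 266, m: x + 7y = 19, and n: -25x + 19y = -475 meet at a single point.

Yes

Intersecting ℓ and m: solving the 2×2 system gives (x, y) = (19, 0).
Substitute into n: (-25)(19) + (19)(0) = -475.
This equals -475, so (19, 0) lies on all three lines and they are concurrent.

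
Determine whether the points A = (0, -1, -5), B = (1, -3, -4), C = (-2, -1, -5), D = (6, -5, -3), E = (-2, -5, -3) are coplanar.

Yes

The plane through A, B, C has normal n = AB × AC = (0, -2, -4) and equation n·P = 22.
Checking the remaining points: n·D = 22, n·E = 22.
All equal 22, so all 5 points lie in one plane.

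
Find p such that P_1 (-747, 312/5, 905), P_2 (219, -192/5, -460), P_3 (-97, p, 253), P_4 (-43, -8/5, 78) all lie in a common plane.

Normal to plane P_1P_2P_4: n = (-19992/5, -162078, 45696/5); plane equation n·P = 5720568/5.
Requiring n·P_3 = 5720568/5: (-162078)p + (13500312/5) = 5720568/5.
So p = 48/5.

48/5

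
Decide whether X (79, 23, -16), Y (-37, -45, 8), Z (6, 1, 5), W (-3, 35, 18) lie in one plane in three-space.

A normal to the plane through X, Y, Z is n = XY × XZ = (-900, 684, -2412).
The plane has equation n·P = -16776. For W: n·W = -16776.
Equal, so W lies in the plane and all four are coplanar.

Yes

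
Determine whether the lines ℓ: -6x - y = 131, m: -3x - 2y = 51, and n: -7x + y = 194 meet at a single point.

No

Intersecting ℓ and m: solving the 2×2 system gives (x, y) = (-211/9, 29/3).
Substitute into n: (-7)(-211/9) + (1)(29/3) = 1564/9.
But n requires 194 ≠ 1564/9, so the three lines have no common point.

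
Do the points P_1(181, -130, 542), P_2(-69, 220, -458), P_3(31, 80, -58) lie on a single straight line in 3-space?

Yes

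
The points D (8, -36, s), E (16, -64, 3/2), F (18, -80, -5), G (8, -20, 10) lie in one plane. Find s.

-4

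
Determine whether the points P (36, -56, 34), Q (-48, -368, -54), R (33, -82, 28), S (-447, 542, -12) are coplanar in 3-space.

Yes

The four points are coplanar iff the 3×3 determinant with rows PQ, PR, PS is zero.
Rows: (-84, -312, -88), (-3, -26, -6), (-483, 598, -46).
Expanding along the first row: (-84)(4784) − (-312)(-2760) + (-88)(-14352) = 0.
Zero determinant ⇒ coplanar.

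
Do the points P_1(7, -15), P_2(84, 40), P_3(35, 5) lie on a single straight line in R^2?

P_1P_2 = (77, 55), P_1P_3 = (28, 20).
det[P_1P_2; P_1P_3] = (77)(20) − (55)(28) = 0.
The determinant is zero, so the points are collinear.

Yes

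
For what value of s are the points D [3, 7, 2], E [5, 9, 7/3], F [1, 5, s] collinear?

5/3

Direction DE = (2, 2, 1/3). From the x-coordinate of F, the parameter along the line is τ = (1 − 3)/2 = -1.
Then s = 2 + (-1)·(1/3) = 5/3.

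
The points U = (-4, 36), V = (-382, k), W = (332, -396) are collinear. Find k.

522

Collinearity: (V − U) must be parallel to (W − U) = (336, -432).
Cross-multiplying the components: (k − 36)·(336) = (-378)·(-432).
Solving gives k = 522.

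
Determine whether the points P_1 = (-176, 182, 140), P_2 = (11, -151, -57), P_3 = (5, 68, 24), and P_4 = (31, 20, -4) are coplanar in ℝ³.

The four points are coplanar iff the 3×3 determinant with rows P_1P_2, P_1P_3, P_1P_4 is zero.
Rows: (187, -333, -197), (181, -114, -116), (207, -162, -144).
Expanding along the first row: (187)(-2376) − (-333)(-2052) + (-197)(-5724) = 0.
Zero determinant ⇒ coplanar.

Yes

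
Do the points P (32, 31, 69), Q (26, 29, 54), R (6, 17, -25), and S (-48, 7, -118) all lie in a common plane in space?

With P as base: PQ = (-6, -2, -15), PR = (-26, -14, -94), PS = (-80, -24, -187).
PR × PS = (362, 2658, -496).
PQ · (PR × PS) = -48.
Since -48 ≠ 0, the four points are not coplanar.

No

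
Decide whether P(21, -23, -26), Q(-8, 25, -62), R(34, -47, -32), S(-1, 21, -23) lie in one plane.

No

The four points are coplanar iff the 3×3 determinant with rows PQ, PR, PS is zero.
Rows: (-29, 48, -36), (13, -24, -6), (-22, 44, 3).
Expanding along the first row: (-29)(192) − (48)(-93) + (-36)(44) = -2688.
Nonzero ⇒ not coplanar.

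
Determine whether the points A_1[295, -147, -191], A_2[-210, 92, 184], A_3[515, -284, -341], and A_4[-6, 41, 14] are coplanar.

Yes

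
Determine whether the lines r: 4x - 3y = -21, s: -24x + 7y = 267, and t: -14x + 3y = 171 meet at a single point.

The three lines meet at one point iff the augmented coefficient matrix [aᵢ bᵢ cᵢ] has rank < 3, i.e. its determinant vanishes.
Here the determinant is -60.
Nonzero, so no common point exists.

No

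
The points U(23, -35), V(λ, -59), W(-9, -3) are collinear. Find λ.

47

Collinearity: (V − U) must be parallel to (W − U) = (-32, 32).
Cross-multiplying the components: (λ − 23)·(32) = (-24)·(-32).
Solving gives λ = 47.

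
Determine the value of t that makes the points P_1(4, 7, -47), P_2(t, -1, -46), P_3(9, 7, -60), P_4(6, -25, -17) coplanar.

The points are coplanar iff P_1P_2 · (P_1P_3 × P_1P_4) = 0.
Expanding, this is linear in t: (-416)t + (2912) = 0.
So t = 7.

7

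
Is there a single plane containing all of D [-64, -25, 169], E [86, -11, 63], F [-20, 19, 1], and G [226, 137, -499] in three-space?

With D as base: DE = (150, 14, -106), DF = (44, 44, -168), DG = (290, 162, -668).
DF × DG = (-2176, -19328, -5632).
DE · (DF × DG) = 0.
The scalar triple product vanishes, so the four points are coplanar.

Yes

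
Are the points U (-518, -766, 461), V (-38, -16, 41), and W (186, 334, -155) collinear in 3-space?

UV = (480, 750, -420), UW = (704, 1100, -616).
UV × UW = (0, 0, 0).
The cross product vanishes, so the three points are collinear.

Yes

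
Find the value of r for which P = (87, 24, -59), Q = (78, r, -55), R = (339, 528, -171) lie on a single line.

6

Collinearity requires PQ × PR = 0; each component is linear in r.
The x-component gives (-112)r + (672) = 0, so r = 6.
The remaining components then also vanish.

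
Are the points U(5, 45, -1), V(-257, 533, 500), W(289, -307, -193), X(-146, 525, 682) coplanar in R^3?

A normal to the plane through U, V, W is n = UV × UW = (82656, 91980, -46368).
The plane has equation n·P = 4598748. For X: n·X = 4598748.
Equal, so X lies in the plane and all four are coplanar.

Yes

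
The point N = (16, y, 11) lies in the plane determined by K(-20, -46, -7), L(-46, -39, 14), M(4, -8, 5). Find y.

11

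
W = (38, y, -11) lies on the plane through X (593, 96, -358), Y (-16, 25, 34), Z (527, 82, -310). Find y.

43

A normal to the plane is n = XY × XZ = (2080, 3360, 3840).
W lies in the plane iff n · XW = 0.
This gives (3360)y + (-144480) = 0, so y = 43.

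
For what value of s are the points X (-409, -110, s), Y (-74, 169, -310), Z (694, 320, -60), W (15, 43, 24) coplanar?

The points are coplanar iff XY · (XZ × XW) = 0.
Expanding, this is linear in s: (110207)s + (-3747038) = 0.
So s = 34.

34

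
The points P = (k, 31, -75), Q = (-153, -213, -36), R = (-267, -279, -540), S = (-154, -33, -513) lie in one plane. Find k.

-52

The points are coplanar iff PQ · (PR × PS) = 0.
Expanding, this is linear in k: (-122202)k + (-6354504) = 0.
So k = -52.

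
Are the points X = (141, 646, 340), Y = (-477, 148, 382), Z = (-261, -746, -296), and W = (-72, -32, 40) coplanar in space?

The four points are coplanar iff the 3×3 determinant with rows XY, XZ, XW is zero.
Rows: (-618, -498, 42), (-402, -1392, -636), (-213, -678, -300).
Expanding along the first row: (-618)(-13608) − (-498)(-14868) + (42)(-23940) = 0.
Zero determinant ⇒ coplanar.

Yes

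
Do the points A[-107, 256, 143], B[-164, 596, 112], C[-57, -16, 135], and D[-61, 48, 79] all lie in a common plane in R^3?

A normal to the plane through A, B, C is n = AB × AC = (-11152, -2006, -1496).
The plane has equation n·P = 465800. For D: n·D = 465800.
Equal, so D lies in the plane and all four are coplanar.

Yes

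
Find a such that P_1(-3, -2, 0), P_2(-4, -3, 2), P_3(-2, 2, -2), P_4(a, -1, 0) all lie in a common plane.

-3

Normal to plane P_1P_2P_3: n = (-6, 0, -3); plane equation n·P = 18.
Requiring n·P_4 = 18: (-6)a + (0) = 18.
So a = -3.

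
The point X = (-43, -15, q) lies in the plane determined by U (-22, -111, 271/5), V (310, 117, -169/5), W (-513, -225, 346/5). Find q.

14/5

A normal to the plane is n = UV × UW = (-6612, 38228, 74100).
X lies in the plane iff n · UX = 0.
This gives (74100)q + (-207480) = 0, so q = 14/5.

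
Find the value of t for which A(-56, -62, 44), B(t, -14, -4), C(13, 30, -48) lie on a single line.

Collinearity requires AB × AC = 0; each component is linear in t.
The y-component gives (92)t + (1840) = 0, so t = -20.
The remaining components then also vanish.

-20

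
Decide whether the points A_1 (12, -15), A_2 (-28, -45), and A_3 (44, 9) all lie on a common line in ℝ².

A_1A_2 = (-40, -30), A_1A_3 = (32, 24).
Twice the signed area of △A_1A_2A_3 is (-40)(24) − (-30)(32) = 0.
The triangle is degenerate (zero area), so the points are collinear.

Yes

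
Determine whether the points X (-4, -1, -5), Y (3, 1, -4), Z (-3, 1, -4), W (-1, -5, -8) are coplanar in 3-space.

The four points are coplanar iff the 3×3 determinant with rows XY, XZ, XW is zero.
Rows: (7, 2, 1), (1, 2, 1), (3, -4, -3).
Expanding along the first row: (7)(-2) − (2)(-6) + (1)(-10) = -12.
Nonzero ⇒ not coplanar.

No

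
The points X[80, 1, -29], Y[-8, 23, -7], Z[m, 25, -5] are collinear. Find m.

Direction XY = (-88, 22, 22). From the y-coordinate of Z, the parameter along the line is τ = (25 − 1)/22 = 12/11.
Then m = 80 + 12/11·(-88) = -16.

-16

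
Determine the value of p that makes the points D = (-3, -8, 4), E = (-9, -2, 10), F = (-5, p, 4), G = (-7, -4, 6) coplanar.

-6

Normal to plane DEG: n = (-12, -12, 0); plane equation n·P = 132.
Requiring n·F = 132: (-12)p + (60) = 132.
So p = -6.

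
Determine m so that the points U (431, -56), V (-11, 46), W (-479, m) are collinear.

The three points are collinear iff det[UV; UW] = 0.
This determinant is linear in m: (-442)m + (68068) = 0, so m = 154.

154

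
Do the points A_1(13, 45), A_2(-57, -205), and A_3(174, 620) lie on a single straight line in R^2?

Yes

A_1A_2 = (-70, -250), A_1A_3 = (161, 575).
Checking proportionality: A_1A_3 = -23/10·A_1A_2, so the vectors are parallel and the points are collinear.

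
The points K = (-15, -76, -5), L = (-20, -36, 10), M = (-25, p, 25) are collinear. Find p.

Collinearity requires KL × KM = 0; each component is linear in p.
The x-component gives (-15)p + (60) = 0, so p = 4.
The remaining components then also vanish.

4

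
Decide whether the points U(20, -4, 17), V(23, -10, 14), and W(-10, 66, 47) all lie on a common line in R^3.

UV = (3, -6, -3), UW = (-30, 70, 30).
UV × UW = (30, 0, 30).
The cross product is nonzero, so the points do not lie on one line.

No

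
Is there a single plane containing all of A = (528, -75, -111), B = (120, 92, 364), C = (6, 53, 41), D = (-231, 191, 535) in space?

The four points are coplanar iff the 3×3 determinant with rows AB, AC, AD is zero.
Rows: (-408, 167, 475), (-522, 128, 152), (-759, 266, 646).
Expanding along the first row: (-408)(42256) − (167)(-221844) + (475)(-41700) = 0.
Zero determinant ⇒ coplanar.

Yes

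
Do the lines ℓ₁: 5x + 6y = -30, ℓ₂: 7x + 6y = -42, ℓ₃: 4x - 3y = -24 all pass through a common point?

The three lines meet at one point iff the augmented coefficient matrix [aᵢ bᵢ cᵢ] has rank < 3, i.e. its determinant vanishes.
Here the determinant is 0.
It vanishes, so the lines are concurrent at (-6, 0).

Yes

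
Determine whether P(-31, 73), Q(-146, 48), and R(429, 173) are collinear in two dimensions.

PQ = (-115, -25), PR = (460, 100).
Twice the signed area of △PQR is (-115)(100) − (-25)(460) = 0.
The triangle is degenerate (zero area), so the points are collinear.

Yes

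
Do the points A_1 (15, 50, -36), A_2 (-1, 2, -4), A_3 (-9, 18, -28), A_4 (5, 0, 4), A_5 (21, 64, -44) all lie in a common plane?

Yes

The plane through A_1, A_2, A_3 has normal n = A_1A_2 × A_1A_3 = (640, -640, -640) and equation n·P = 640.
Checking the remaining points: n·A_4 = 640, n·A_5 = 640.
All equal 640, so all 5 points lie in one plane.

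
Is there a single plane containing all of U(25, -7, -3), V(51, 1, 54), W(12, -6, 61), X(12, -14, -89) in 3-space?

The four points are coplanar iff the 3×3 determinant with rows UV, UW, UX is zero.
Rows: (26, 8, 57), (-13, 1, 64), (-13, -7, -86).
Expanding along the first row: (26)(362) − (8)(1950) + (57)(104) = -260.
Nonzero ⇒ not coplanar.

No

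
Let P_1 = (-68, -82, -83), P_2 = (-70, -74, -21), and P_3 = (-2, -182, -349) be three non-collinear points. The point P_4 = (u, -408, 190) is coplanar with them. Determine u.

The plane through P_1, P_2, P_3 has equation 4072x + 3560y − 328z = -541592.
Substituting P_4: (4072)u + (-1514800) = -541592, so u = 239.

239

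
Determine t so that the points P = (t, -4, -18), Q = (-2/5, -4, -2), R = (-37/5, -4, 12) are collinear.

38/5

Collinearity requires PQ × PR = 0; each component is linear in t.
The y-component gives (14)t + (-532/5) = 0, so t = 38/5.
The remaining components then also vanish.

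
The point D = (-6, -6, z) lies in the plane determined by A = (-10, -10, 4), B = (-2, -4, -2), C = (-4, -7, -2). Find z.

A normal to the plane is n = AB × AC = (-18, 12, -12).
D lies in the plane iff n · AD = 0.
This gives (-12)z + (24) = 0, so z = 2.

2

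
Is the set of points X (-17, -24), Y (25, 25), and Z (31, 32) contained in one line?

XY = (42, 49), XZ = (48, 56).
det[XY; XZ] = (42)(56) − (49)(48) = 0.
The determinant is zero, so the points are collinear.

Yes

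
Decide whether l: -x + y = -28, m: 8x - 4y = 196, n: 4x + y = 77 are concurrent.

Yes

The three lines meet at one point iff the augmented coefficient matrix [aᵢ bᵢ cᵢ] has rank < 3, i.e. its determinant vanishes.
Here the determinant is 0.
It vanishes, so the lines are concurrent at (21, -7).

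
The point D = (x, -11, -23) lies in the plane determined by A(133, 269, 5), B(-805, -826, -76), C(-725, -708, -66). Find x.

14

The plane through A, B, C has equation −1392x + 2900y − 23084z = 479544.
Substituting D: (-1392)x + (499032) = 479544, so x = 14.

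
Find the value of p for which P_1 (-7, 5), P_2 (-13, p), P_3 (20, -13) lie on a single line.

Collinearity: (P_2 − P_1) must be parallel to (P_3 − P_1) = (27, -18).
Cross-multiplying the components: (p − 5)·(27) = (-6)·(-18).
Solving gives p = 9.

9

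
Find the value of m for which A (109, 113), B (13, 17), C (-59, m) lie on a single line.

-55

The three points are collinear iff det[AB; AC] = 0.
This determinant is linear in m: (-96)m + (-5280) = 0, so m = -55.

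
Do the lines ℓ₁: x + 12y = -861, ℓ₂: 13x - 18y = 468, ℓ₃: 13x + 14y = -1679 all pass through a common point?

The three lines meet at one point iff the augmented coefficient matrix [aᵢ bᵢ cᵢ] has rank < 3, i.e. its determinant vanishes.
Here the determinant is 426.
Nonzero, so no common point exists.

No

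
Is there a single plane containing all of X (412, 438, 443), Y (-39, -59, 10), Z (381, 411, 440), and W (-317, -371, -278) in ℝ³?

Yes

A normal to the plane through X, Y, Z is n = XY × XZ = (-10200, 12070, -3230).
The plane has equation n·P = -346630. For W: n·W = -346630.
Equal, so W lies in the plane and all four are coplanar.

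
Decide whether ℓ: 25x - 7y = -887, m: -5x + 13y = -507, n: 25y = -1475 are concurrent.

Intersecting ℓ and m: solving the 2×2 system gives (x, y) = (-52, -59).
Substitute into n: (0)(-52) + (25)(-59) = -1475.
This equals -1475, so (-52, -59) lies on all three lines and they are concurrent.

Yes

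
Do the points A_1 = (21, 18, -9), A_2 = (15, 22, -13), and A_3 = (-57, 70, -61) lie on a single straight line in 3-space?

Yes

A_1A_2 = (-6, 4, -4), A_1A_3 = (-78, 52, -52).
A_1A_2 × A_1A_3 = (0, 0, 0).
The cross product vanishes, so the three points are collinear.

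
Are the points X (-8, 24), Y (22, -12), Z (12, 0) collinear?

XY = (30, -36), XZ = (20, -24).
det[XY; XZ] = (30)(-24) − (-36)(20) = 0.
The determinant is zero, so the points are collinear.

Yes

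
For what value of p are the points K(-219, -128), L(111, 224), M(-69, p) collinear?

32

The three points are collinear iff det[KL; KM] = 0.
This determinant is linear in p: (330)p + (-10560) = 0, so p = 32.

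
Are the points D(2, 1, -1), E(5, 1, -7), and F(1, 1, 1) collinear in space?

Yes

DE = (3, 0, -6), DF = (-1, 0, 2).
DE × DF = (0, 0, 0).
The cross product vanishes, so the three points are collinear.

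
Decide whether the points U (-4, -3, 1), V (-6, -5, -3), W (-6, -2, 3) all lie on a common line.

No

UV = (-2, -2, -4), UW = (-2, 1, 2).
Comparing components 3 and 1: (-4)(-2) − (-2)(2) = 12 ≠ 0, so UV and UW are not parallel and the points are not collinear.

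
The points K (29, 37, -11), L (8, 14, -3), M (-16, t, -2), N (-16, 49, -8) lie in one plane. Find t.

23

Normal to plane KLN: n = (-165, -297, -1287); plane equation n·P = -1617.
Requiring n·M = -1617: (-297)t + (5214) = -1617.
So t = 23.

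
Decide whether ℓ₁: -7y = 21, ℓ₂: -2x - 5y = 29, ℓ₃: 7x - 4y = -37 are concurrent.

Yes

Intersecting ℓ₁ and ℓ₂: solving the 2×2 system gives (x, y) = (-7, -3).
Substitute into ℓ₃: (7)(-7) + (-4)(-3) = -37.
This equals -37, so (-7, -3) lies on all three lines and they are concurrent.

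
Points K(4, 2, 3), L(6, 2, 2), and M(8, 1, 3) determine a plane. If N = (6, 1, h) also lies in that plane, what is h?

4

A normal to the plane is n = KL × KM = (-1, -4, -2).
N lies in the plane iff n · KN = 0.
This gives (-2)h + (8) = 0, so h = 4.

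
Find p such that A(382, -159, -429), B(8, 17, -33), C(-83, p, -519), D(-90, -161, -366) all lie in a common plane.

-239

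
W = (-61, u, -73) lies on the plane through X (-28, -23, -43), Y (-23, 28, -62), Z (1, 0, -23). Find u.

-34

The plane through X, Y, Z has equation 1457x − 651y − 1364z = 32829.
Substituting W: (-651)u + (10695) = 32829, so u = -34.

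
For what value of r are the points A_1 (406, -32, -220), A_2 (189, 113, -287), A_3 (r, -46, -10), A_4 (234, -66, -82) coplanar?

56

Coplanarity ⇔ det[A_1A_2; A_1A_3; A_1A_4] = 0.
Expanding, this is linear in r: (-17732)r + (992992) = 0.
So r = 56.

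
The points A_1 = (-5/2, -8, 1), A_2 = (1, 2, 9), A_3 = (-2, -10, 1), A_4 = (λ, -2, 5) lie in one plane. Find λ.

Normal to plane A_1A_2A_3: n = (16, 4, -12); plane equation n·P = -84.
Requiring n·A_4 = -84: (16)λ + (-68) = -84.
So λ = -1.

-1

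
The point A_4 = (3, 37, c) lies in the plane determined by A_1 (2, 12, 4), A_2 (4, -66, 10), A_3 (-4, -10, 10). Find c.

A normal to the plane is n = A_1A_2 × A_1A_3 = (-336, -48, -512).
A_4 lies in the plane iff n · A_1A_4 = 0.
This gives (-512)c + (512) = 0, so c = 1.

1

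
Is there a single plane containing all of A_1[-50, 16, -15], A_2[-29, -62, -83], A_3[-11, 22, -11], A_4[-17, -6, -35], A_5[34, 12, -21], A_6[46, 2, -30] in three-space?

Yes

The plane through A_1, A_2, A_3 has normal n = A_1A_2 × A_1A_3 = (96, -2736, 3168) and equation n·P = -96096.
Checking the remaining points: n·A_4 = -96096, n·A_5 = -96096, n·A_6 = -96096.
All equal -96096, so all 6 points lie in one plane.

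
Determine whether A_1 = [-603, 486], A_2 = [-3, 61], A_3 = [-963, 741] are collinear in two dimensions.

A_1A_2 = (600, -425), A_1A_3 = (-360, 255).
Twice the signed area of △A_1A_2A_3 is (600)(255) − (-425)(-360) = 0.
The triangle is degenerate (zero area), so the points are collinear.

Yes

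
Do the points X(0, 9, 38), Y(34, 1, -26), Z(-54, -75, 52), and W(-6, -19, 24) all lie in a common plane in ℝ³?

No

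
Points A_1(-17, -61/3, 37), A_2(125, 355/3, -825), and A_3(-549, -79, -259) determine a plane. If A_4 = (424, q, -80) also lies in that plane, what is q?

227/3

A normal to the plane is n = A_1A_2 × A_1A_3 = (-91616, 500616, 65440).
A_4 lies in the plane iff n · A_1A_4 = 0.
This gives (500616)q + (-37879944) = 0, so q = 227/3.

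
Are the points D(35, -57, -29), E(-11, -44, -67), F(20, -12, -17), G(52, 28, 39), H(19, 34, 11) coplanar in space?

No

The plane through D, E, F has normal n = DE × DF = (1866, 1122, -1875) and equation n·P = 55731.
Checking the remaining points: n·G = 55323, n·H = 52977.
Since n·G = 55323 ≠ 55731, G is off the plane and the points are not all coplanar.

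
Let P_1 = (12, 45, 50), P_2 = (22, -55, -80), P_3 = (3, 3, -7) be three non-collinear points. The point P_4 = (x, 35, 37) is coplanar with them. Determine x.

13

A normal to the plane is n = P_1P_2 × P_1P_3 = (240, 1740, -1320).
P_4 lies in the plane iff n · P_1P_4 = 0.
This gives (240)x + (-3120) = 0, so x = 13.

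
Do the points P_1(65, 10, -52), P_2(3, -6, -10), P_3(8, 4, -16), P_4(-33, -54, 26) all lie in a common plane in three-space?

Yes

With P_1 as base: P_1P_2 = (-62, -16, 42), P_1P_3 = (-57, -6, 36), P_1P_4 = (-98, -64, 78).
P_1P_3 × P_1P_4 = (1836, 918, 3060).
P_1P_2 · (P_1P_3 × P_1P_4) = 0.
The scalar triple product vanishes, so the four points are coplanar.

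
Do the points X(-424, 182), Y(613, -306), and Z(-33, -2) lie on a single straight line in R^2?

Yes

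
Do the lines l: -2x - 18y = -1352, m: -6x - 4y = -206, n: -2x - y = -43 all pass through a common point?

Intersecting l and m: solving the 2×2 system gives (x, y) = (-17, 77).
Substitute into n: (-2)(-17) + (-1)(77) = -43.
This equals -43, so (-17, 77) lies on all three lines and they are concurrent.

Yes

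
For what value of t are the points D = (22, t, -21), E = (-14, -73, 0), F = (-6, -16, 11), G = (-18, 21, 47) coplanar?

The points are coplanar iff DE · (DF × DG) = 0.
Expanding, this is linear in t: (420)t + (-7980) = 0.
So t = 19.

19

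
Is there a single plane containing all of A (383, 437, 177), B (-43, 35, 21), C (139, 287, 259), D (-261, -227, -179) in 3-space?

Yes

A normal to the plane through A, B, C is n = AB × AC = (-56364, 72996, -34188).
The plane has equation n·P = 4260564. For D: n·D = 4260564.
Equal, so D lies in the plane and all four are coplanar.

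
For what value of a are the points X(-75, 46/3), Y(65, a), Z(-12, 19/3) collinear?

-14/3

Collinearity: (Y − X) must be parallel to (Z − X) = (63, -9).
Cross-multiplying the components: (a − 46/3)·(63) = (140)·(-9).
Solving gives a = -14/3.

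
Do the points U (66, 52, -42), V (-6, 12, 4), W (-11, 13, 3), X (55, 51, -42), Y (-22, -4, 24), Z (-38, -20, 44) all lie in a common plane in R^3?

No

The plane through U, V, W has normal n = UV × UW = (-6, -302, -272) and equation n·P = -4676.
Checking the remaining points: n·X = -4308, n·Y = -5188, n·Z = -5700.
Since n·X = -4308 ≠ -4676, X is off the plane and the points are not all coplanar.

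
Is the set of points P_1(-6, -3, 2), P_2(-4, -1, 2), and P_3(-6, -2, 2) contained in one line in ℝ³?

No

P_1P_2 = (2, 2, 0), P_1P_3 = (0, 1, 0).
P_1P_2 × P_1P_3 = (0, 0, 2).
The cross product is nonzero, so the points do not lie on one line.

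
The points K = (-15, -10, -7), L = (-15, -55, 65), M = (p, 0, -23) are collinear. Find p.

-15

Direction KL = (0, -45, 72). From the y-coordinate of M, the parameter along the line is τ = (0 − (-10))/(-45) = -2/9.
Then p = (-15) + (-2/9)·(0) = -15.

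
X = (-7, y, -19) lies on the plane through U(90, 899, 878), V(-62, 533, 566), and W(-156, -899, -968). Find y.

The plane through U, V, W has equation 114660x − 203840y + 183260z = -12030480.
Substituting X: (-203840)y + (-4284560) = -12030480, so y = 38.

38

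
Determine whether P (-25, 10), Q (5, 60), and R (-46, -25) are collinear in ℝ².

Yes

PQ = (30, 50), PR = (-21, -35).
Twice the signed area of △PQR is (30)(-35) − (50)(-21) = 0.
The triangle is degenerate (zero area), so the points are collinear.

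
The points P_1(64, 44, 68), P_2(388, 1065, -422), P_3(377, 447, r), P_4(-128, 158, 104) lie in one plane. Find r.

-199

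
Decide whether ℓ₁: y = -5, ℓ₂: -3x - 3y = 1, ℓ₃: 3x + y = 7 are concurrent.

The three lines meet at one point iff the augmented coefficient matrix [aᵢ bᵢ cᵢ] has rank < 3, i.e. its determinant vanishes.
Here the determinant is -6.
Nonzero, so no common point exists.

No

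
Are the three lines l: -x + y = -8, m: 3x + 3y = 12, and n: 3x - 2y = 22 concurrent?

Intersecting l and m: solving the 2×2 system gives (x, y) = (6, -2).
Substitute into n: (3)(6) + (-2)(-2) = 22.
This equals 22, so (6, -2) lies on all three lines and they are concurrent.

Yes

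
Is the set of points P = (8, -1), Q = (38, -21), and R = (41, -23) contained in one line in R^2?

PQ = (30, -20), PR = (33, -22).
Checking proportionality: PR = 11/10·PQ, so the vectors are parallel and the points are collinear.

Yes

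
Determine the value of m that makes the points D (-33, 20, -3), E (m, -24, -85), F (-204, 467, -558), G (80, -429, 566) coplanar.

681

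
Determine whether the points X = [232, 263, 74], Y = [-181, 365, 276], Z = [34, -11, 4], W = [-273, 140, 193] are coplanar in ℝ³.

The four points are coplanar iff the 3×3 determinant with rows XY, XZ, XW is zero.
Rows: (-413, 102, 202), (-198, -274, -70), (-505, -123, 119).
Expanding along the first row: (-413)(-41216) − (102)(-58912) + (202)(-114016) = 0.
Zero determinant ⇒ coplanar.

Yes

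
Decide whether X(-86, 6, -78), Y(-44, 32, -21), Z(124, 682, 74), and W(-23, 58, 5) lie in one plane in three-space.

A normal to the plane through X, Y, Z is n = XY × XZ = (-34580, 5586, 22932).
The plane has equation n·P = 1218700. For W: n·W = 1233988.
1233988 ≠ 1218700, so W is off the plane.

No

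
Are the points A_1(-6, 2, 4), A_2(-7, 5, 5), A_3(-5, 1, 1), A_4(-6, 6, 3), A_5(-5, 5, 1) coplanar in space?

The plane through A_1, A_2, A_3 has normal n = A_1A_2 × A_1A_3 = (-8, -2, -2) and equation n·P = 36.
Checking the remaining points: n·A_4 = 30, n·A_5 = 28.
Since n·A_4 = 30 ≠ 36, A_4 is off the plane and the points are not all coplanar.

No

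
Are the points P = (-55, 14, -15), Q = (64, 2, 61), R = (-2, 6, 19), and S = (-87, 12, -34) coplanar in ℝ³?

No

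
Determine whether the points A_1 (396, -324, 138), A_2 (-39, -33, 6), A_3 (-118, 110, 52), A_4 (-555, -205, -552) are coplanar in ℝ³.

With A_1 as base: A_1A_2 = (-435, 291, -132), A_1A_3 = (-514, 434, -86), A_1A_4 = (-951, 119, -690).
A_1A_3 × A_1A_4 = (-289226, -272874, 351568).
A_1A_2 · (A_1A_3 × A_1A_4) = 0.
The scalar triple product vanishes, so the four points are coplanar.

Yes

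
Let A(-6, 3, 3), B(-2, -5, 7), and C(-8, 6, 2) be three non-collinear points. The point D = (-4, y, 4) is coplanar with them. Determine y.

0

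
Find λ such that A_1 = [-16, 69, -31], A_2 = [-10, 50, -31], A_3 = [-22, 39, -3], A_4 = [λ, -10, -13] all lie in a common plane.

-1

Normal to plane A_1A_2A_3: n = (-532, -168, -294); plane equation n·P = 6034.
Requiring n·A_4 = 6034: (-532)λ + (5502) = 6034.
So λ = -1.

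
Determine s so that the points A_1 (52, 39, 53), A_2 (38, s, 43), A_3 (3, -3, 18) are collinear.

27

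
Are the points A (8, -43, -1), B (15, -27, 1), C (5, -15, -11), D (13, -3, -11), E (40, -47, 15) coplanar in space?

No

The plane through A, B, C has normal n = AB × AC = (-216, 64, 244) and equation n·P = -4724.
Checking the remaining points: n·D = -5684, n·E = -7988.
Since n·D = -5684 ≠ -4724, D is off the plane and the points are not all coplanar.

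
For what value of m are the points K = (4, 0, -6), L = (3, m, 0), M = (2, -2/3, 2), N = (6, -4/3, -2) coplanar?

-2/3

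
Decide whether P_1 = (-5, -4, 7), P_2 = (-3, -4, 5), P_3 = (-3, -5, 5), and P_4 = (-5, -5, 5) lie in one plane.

No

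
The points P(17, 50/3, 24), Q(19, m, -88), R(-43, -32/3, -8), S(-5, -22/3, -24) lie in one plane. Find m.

The points are coplanar iff PQ · (PR × PS) = 0.
Expanding, this is linear in m: (-2176)m + (-56576) = 0.
So m = -26.

-26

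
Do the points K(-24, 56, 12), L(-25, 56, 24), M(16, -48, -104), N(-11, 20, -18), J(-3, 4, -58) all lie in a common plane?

The plane through K, L, M has normal n = KL × KM = (1248, 364, 104) and equation n·P = -8320.
Checking the remaining points: n·N = -8320, n·J = -8320.
All equal -8320, so all 5 points lie in one plane.

Yes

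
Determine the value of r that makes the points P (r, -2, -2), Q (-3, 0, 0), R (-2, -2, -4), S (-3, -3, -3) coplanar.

The points are coplanar iff PQ · (PR × PS) = 0.
Expanding, this is linear in r: (6)r + (18) = 0.
So r = -3.

-3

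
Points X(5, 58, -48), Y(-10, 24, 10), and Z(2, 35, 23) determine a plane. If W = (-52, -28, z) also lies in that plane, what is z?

A normal to the plane is n = XY × XZ = (-1080, 891, 243).
W lies in the plane iff n · XW = 0.
This gives (243)z + (-3402) = 0, so z = 14.

14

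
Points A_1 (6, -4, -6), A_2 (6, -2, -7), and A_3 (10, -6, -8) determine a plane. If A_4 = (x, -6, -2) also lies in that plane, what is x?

A normal to the plane is n = A_1A_2 × A_1A_3 = (-6, -4, -8).
A_4 lies in the plane iff n · A_1A_4 = 0.
This gives (-6)x + (12) = 0, so x = 2.

2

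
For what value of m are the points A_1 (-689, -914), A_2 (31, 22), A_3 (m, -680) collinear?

Collinearity: (A_3 − A_1) must be parallel to (A_2 − A_1) = (720, 936).
Cross-multiplying the components: (m − (-689))·(936) = (234)·(720).
Solving gives m = -509.

-509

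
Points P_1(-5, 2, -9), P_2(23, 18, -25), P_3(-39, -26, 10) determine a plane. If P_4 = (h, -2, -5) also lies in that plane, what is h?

-12

A normal to the plane is n = P_1P_2 × P_1P_3 = (-144, 12, -240).
P_4 lies in the plane iff n · P_1P_4 = 0.
This gives (-144)h + (-1728) = 0, so h = -12.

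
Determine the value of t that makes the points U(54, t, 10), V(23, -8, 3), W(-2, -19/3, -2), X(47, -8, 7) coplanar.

-35/3

The points are coplanar iff UV · (UW × UX) = 0.
Expanding, this is linear in t: (20)t + (700/3) = 0.
So t = -35/3.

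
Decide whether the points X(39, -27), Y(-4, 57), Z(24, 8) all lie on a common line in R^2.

No

XY = (-43, 84), XZ = (-15, 35).
If collinear, XZ would be a scalar multiple of XY. But (-43)·(35) ≠ (84)·(-15) (difference -245), so they are not parallel; the points are not collinear.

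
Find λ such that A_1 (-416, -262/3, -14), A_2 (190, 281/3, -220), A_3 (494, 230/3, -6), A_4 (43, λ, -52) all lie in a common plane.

29/3

Normal to plane A_1A_2A_3: n = (35232, -192308, -65326); plane equation n·P = 9158852/3.
Requiring n·A_4 = 9158852/3: (-192308)λ + (4911928) = 9158852/3.
So λ = 29/3.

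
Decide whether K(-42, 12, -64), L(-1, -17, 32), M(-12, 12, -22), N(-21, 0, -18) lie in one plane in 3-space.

A normal to the plane through K, L, M is n = KL × KM = (-1218, 1158, 870).
The plane has equation n·P = 9372. For N: n·N = 9918.
9918 ≠ 9372, so N is off the plane.

No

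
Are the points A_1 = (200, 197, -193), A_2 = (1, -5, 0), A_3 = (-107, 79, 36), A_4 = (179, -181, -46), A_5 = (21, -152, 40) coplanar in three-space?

The plane through A_1, A_2, A_3 has normal n = A_1A_2 × A_1A_3 = (-23484, -13680, -38532) and equation n·P = 44916.
Checking the remaining points: n·A_4 = 44916, n·A_5 = 44916.
All equal 44916, so all 5 points lie in one plane.

Yes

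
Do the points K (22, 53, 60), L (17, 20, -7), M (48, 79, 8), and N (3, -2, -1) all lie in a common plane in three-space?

With K as base: KL = (-5, -33, -67), KM = (26, 26, -52), KN = (-19, -55, -61).
KM × KN = (-4446, 2574, -936).
KL · (KM × KN) = 0.
The scalar triple product vanishes, so the four points are coplanar.

Yes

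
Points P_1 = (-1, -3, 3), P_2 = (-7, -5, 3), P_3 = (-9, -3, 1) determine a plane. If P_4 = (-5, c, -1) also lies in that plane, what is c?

1

The plane through P_1, P_2, P_3 has equation 4x − 12y − 16z = -16.
Substituting P_4: (-12)c + (-4) = -16, so c = 1.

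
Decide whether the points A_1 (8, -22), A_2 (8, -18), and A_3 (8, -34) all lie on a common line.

Yes

A_1A_2 = (0, 4), A_1A_3 = (0, -12).
Checking proportionality: A_1A_3 = -3·A_1A_2, so the vectors are parallel and the points are collinear.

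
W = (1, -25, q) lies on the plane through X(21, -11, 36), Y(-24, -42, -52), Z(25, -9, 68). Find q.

4

Coplanarity requires XY · (XZ × XW) = 0.
XY = (-45, -31, -88), XZ = (4, 2, 32); the triple product is linear in q with coefficient 34 and constant term -136.
Setting it to zero: q = 4.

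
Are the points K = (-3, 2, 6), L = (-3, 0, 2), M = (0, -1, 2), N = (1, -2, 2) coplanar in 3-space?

No

The four points are coplanar iff the 3×3 determinant with rows KL, KM, KN is zero.
Rows: (0, -2, -4), (3, -3, -4), (4, -4, -4).
Expanding along the first row: (0)(-4) − (-2)(4) + (-4)(0) = 8.
Nonzero ⇒ not coplanar.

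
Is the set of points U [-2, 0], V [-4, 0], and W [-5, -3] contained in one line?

UV = (-2, 0), UW = (-3, -3).
det[UV; UW] = (-2)(-3) − (0)(-3) = 6.
The determinant is nonzero, so they are not collinear.

No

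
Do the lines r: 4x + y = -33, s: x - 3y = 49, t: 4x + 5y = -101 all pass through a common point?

No

The three lines meet at one point iff the augmented coefficient matrix [aᵢ bᵢ cᵢ] has rank < 3, i.e. its determinant vanishes.
Here the determinant is -32.
Nonzero, so no common point exists.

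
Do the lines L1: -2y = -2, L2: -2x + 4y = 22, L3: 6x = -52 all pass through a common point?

No

Intersecting L1 and L2: solving the 2×2 system gives (x, y) = (-9, 1).
Substitute into L3: (6)(-9) + (0)(1) = -54.
But L3 requires -52 ≠ -54, so the three lines have no common point.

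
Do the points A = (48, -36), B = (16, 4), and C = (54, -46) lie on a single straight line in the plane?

AB = (-32, 40), AC = (6, -10).
Twice the signed area of △ABC is (-32)(-10) − (40)(6) = 80.
The area is nonzero, so the three points are not collinear.

No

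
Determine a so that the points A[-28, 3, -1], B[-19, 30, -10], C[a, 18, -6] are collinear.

-23

Direction AB = (9, 27, -9). From the y-coordinate of C, the parameter along the line is τ = (18 − 3)/27 = 5/9.
Then a = (-28) + 5/9·(9) = -23.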